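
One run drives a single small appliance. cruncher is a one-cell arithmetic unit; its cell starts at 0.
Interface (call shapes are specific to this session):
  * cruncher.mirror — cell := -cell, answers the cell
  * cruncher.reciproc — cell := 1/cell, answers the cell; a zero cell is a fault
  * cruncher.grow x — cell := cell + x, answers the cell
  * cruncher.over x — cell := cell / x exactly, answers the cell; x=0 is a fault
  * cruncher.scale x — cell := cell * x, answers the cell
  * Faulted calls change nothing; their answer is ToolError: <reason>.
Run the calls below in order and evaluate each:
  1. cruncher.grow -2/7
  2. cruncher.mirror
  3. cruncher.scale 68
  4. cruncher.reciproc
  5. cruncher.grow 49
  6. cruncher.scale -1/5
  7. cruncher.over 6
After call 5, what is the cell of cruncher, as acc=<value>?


Do: grow[x='-2/7']
See: -2/7
Do: mirror[]
See: 2/7
Do: scale[x='68']
See: 136/7
Do: reciproc[]
See: 7/136
Do: grow[x='49']
See: 6671/136
Do: scale[x='-1/5']
See: -6671/680
Do: over[x='6']
See: -6671/4080

Answer: acc=6671/136


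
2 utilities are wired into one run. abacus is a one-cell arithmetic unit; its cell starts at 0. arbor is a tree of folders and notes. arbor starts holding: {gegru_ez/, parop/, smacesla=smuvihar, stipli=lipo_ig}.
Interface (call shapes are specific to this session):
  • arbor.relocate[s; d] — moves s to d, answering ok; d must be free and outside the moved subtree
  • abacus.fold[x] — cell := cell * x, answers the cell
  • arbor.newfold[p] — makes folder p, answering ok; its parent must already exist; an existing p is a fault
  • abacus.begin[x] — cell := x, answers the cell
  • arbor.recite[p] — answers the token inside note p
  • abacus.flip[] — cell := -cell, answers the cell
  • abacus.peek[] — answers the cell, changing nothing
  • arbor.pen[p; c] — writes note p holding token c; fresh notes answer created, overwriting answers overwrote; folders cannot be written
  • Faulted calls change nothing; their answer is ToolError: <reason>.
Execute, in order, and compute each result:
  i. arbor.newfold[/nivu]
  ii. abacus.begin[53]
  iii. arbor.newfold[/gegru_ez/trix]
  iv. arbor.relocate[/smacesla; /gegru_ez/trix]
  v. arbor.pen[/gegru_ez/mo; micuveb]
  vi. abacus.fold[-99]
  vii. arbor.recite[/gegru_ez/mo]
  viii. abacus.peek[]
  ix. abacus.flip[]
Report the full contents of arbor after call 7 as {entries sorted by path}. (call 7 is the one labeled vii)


I use arbor.newfold on p→/nivu, giving ok.
I invoke abacus.begin on x→53, giving 53.
Next I call arbor.newfold on p→/gegru_ez/trix, giving ok.
I invoke arbor.relocate on s→/smacesla, d→/gegru_ez/trix, → ToolError: exists.
Now I run arbor.pen on p→/gegru_ez/mo, c→micuveb, which returns created.
I use abacus.fold on x→-99, and get -5247.
I invoke arbor.recite on p→/gegru_ez/mo, which returns micuveb.
I try abacus.peek(): -5247.
Invoking abacus.flip(), and observe 5247.

Answer: {gegru_ez/, gegru_ez/mo=micuveb, gegru_ez/trix/, nivu/, parop/, smacesla=smuvihar, stipli=lipo_ig}


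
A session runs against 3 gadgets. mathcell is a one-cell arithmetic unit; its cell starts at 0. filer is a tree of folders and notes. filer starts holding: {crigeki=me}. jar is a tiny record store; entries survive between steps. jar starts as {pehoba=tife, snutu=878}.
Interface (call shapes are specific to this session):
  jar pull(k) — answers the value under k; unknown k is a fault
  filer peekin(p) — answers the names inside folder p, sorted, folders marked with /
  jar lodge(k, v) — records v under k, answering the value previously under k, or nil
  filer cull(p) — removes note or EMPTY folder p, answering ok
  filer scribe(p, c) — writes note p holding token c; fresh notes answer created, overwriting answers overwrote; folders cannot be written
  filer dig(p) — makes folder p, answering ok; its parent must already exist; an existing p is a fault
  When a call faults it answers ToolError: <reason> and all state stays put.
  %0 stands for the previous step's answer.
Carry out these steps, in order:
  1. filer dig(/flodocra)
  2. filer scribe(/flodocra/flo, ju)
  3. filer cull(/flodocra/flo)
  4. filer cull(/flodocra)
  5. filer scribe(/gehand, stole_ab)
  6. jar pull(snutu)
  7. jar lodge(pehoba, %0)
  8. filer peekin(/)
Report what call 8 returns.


$ filer dig p=/flodocra
:: ok
$ filer scribe p=/flodocra/flo c=ju
:: created
$ filer cull p=/flodocra/flo
:: ok
$ filer cull p=/flodocra
:: ok
$ filer scribe p=/gehand c=stole_ab
:: created
$ jar pull k=snutu
:: 878
$ jar lodge k=pehoba v=%0
:: tife
$ filer peekin p=/
:: [crigeki, gehand]

Answer: [crigeki, gehand]


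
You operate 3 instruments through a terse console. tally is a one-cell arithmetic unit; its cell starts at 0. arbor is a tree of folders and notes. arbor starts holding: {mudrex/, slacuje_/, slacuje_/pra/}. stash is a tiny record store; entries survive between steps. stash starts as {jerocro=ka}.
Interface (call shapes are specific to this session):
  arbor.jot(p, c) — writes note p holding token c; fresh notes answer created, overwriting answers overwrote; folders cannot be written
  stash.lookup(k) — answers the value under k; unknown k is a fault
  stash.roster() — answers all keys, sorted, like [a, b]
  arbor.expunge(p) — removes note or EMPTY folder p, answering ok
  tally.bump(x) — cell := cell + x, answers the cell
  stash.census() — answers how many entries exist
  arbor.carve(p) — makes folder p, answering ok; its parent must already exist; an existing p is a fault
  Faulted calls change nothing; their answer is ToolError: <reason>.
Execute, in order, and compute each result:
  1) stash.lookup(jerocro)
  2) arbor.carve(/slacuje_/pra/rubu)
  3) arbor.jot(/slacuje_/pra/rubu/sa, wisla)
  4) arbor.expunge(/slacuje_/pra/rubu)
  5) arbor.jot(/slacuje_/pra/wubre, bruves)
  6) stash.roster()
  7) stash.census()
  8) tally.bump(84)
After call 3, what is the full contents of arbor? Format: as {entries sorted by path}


I try lookup with jerocro, yielding ka.
Invoking carve with /slacuje_/pra/rubu, and observe ok.
Using jot with /slacuje_/pra/rubu/sa, wisla, → created.
Invoking expunge with /slacuje_/pra/rubu, yielding ToolError: not empty.
Now I run jot with /slacuje_/pra/wubre, bruves, and observe created.
I try roster(), and see [jerocro].
Using census(), and observe 1.
Calling bump with 84, and get 84.

Answer: {mudrex/, slacuje_/, slacuje_/pra/, slacuje_/pra/rubu/, slacuje_/pra/rubu/sa=wisla}


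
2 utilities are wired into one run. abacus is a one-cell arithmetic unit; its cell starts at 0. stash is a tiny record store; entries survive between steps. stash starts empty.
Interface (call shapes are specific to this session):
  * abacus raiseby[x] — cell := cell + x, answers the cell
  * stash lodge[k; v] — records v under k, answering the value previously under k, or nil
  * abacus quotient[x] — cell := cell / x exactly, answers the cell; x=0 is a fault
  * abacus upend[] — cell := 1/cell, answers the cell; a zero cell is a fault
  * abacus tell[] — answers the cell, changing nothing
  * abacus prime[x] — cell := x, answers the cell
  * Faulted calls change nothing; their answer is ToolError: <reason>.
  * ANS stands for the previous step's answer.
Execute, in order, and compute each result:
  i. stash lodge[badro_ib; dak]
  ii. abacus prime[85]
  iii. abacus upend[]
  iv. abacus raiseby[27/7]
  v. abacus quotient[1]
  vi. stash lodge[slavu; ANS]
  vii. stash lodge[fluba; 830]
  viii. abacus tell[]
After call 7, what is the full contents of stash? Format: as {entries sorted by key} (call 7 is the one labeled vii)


> stash lodge k→badro_ib v→dak
:: nil
> abacus prime x→85
:: 85
> abacus upend
:: 1/85
> abacus raiseby x→27/7
:: 2302/595
> abacus quotient x→1
:: 2302/595
> stash lodge k→slavu v→ANS
:: nil
> stash lodge k→fluba v→830
:: nil
> abacus tell
:: 2302/595

Answer: {badro_ib=dak, fluba=830, slavu=2302/595}


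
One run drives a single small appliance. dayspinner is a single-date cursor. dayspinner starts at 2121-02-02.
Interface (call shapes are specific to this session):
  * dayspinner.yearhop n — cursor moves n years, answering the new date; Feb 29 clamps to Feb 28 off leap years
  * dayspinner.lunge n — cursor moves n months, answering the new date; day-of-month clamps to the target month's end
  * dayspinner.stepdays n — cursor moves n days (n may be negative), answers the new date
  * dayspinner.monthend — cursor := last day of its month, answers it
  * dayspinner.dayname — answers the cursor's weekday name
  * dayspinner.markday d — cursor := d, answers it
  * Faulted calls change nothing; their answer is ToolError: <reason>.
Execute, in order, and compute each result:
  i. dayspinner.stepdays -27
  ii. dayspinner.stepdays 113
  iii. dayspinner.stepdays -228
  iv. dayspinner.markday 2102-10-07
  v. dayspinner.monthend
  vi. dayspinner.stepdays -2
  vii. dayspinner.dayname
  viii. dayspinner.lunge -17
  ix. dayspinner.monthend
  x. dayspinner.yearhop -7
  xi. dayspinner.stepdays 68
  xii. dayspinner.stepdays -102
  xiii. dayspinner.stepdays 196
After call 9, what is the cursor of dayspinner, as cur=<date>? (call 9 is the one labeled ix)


>> stepdays(n='-27')
<< 2121-01-06
>> stepdays(n='113')
<< 2121-04-29
>> stepdays(n='-228')
<< 2120-09-13
>> markday(d='2102-10-07')
<< 2102-10-07
>> monthend()
<< 2102-10-31
>> stepdays(n='-2')
<< 2102-10-29
>> dayname()
<< Sunday
>> lunge(n='-17')
<< 2101-05-29
>> monthend()
<< 2101-05-31
>> yearhop(n='-7')
<< 2094-05-31
>> stepdays(n='68')
<< 2094-08-07
>> stepdays(n='-102')
<< 2094-04-27
>> stepdays(n='196')
<< 2094-11-09

Answer: cur=2101-05-31


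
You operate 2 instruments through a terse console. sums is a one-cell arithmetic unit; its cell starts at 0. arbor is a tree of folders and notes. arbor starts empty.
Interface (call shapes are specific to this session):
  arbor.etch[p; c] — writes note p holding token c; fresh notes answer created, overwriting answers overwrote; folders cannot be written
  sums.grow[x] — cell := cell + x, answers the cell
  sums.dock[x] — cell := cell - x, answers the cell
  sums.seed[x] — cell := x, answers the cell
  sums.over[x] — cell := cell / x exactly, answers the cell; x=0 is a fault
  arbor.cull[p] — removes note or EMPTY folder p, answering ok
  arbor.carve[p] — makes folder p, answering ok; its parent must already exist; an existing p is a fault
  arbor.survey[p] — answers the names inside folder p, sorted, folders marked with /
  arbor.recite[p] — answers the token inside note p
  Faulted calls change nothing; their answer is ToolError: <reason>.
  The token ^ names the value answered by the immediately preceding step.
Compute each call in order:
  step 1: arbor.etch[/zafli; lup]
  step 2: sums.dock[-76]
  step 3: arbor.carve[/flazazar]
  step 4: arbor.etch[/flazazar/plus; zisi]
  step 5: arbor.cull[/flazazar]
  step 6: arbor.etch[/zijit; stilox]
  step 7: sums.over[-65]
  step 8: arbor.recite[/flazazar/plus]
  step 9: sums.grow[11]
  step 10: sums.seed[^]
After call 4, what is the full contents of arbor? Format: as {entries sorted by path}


Answer: {flazazar/, flazazar/plus=zisi, zafli=lup}

Derivation:
-> arbor.etch(/zafli, lup)
<- created
-> sums.dock(-76)
<- 76
-> arbor.carve(/flazazar)
<- ok
-> arbor.etch(/flazazar/plus, zisi)
<- created
-> arbor.cull(/flazazar)
<- ToolError: not empty
-> arbor.etch(/zijit, stilox)
<- created
-> sums.over(-65)
<- -76/65
-> arbor.recite(/flazazar/plus)
<- zisi
-> sums.grow(11)
<- 639/65
-> sums.seed(^)
<- 639/65


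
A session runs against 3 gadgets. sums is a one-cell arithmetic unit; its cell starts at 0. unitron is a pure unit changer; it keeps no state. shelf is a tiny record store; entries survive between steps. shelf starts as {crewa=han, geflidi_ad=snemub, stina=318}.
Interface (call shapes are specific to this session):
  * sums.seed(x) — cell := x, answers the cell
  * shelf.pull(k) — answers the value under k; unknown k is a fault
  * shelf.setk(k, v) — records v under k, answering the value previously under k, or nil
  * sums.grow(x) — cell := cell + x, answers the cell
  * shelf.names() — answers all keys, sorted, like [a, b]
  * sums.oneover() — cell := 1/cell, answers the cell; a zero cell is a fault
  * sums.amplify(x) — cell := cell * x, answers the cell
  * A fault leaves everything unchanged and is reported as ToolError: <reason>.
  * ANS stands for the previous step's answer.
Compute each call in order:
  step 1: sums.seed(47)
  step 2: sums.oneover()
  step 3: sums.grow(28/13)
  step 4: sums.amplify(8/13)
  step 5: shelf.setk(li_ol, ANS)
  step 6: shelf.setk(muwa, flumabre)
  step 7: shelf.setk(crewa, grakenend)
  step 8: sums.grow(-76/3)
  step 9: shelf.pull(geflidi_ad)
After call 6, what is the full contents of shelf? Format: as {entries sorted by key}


! 1. sums.seed(x='47') : 47
! 2. sums.oneover() : 1/47
! 3. sums.grow(x='28/13') : 1329/611
! 4. sums.amplify(x='8/13') : 10632/7943
! 5. shelf.setk(k='li_ol', v='ANS') : nil
! 6. shelf.setk(k='muwa', v='flumabre') : nil
! 7. shelf.setk(k='crewa', v='grakenend') : han
! 8. sums.grow(x='-76/3') : -571772/23829
! 9. shelf.pull(k='geflidi_ad') : snemub

Answer: {crewa=han, geflidi_ad=snemub, li_ol=10632/7943, muwa=flumabre, stina=318}


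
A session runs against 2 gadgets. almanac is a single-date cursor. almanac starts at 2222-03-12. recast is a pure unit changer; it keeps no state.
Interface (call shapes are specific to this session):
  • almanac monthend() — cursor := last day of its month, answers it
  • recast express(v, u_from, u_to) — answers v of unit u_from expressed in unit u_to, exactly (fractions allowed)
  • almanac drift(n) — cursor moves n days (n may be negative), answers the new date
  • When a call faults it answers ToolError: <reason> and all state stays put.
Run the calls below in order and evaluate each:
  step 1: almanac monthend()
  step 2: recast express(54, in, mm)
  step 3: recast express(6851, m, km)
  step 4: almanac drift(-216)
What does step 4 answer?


Answer: 2221-08-27

Derivation:
Step: almanac monthend[]
Result: 2222-03-31
Step: recast express[v: 54; u_from: in; u_to: mm]
Result: 6858/5
Step: recast express[v: 6851; u_from: m; u_to: km]
Result: 6851/1000
Step: almanac drift[n: -216]
Result: 2221-08-27


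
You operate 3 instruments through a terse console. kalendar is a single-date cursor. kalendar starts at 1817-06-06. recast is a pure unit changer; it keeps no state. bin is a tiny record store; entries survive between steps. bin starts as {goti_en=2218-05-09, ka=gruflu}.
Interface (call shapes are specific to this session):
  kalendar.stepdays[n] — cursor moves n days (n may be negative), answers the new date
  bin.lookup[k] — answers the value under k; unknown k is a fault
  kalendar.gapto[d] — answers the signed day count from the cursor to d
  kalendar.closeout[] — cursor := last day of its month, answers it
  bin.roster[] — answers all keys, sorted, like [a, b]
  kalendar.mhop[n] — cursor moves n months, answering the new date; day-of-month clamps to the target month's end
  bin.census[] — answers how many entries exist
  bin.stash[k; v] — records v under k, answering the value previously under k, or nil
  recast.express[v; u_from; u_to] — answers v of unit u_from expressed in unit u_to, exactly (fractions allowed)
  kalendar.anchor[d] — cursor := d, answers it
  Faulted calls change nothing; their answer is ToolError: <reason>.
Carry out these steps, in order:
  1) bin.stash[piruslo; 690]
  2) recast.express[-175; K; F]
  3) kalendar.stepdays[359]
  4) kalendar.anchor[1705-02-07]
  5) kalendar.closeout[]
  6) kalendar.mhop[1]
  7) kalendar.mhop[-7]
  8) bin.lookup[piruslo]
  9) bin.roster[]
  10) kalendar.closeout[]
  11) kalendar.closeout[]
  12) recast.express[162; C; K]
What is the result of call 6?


Answer: 1705-03-28

Derivation:
// bin.stash(k='piruslo', v='690') ~> nil
// recast.express(v='-175', u_from='K', u_to='F') ~> -77467/100
// kalendar.stepdays(n='359') ~> 1818-05-31
// kalendar.anchor(d='1705-02-07') ~> 1705-02-07
// kalendar.closeout() ~> 1705-02-28
// kalendar.mhop(n='1') ~> 1705-03-28
// kalendar.mhop(n='-7') ~> 1704-08-28
// bin.lookup(k='piruslo') ~> 690
// bin.roster() ~> [goti_en, ka, piruslo]
// kalendar.closeout() ~> 1704-08-31
// kalendar.closeout() ~> 1704-08-31
// recast.express(v='162', u_from='C', u_to='K') ~> 8703/20


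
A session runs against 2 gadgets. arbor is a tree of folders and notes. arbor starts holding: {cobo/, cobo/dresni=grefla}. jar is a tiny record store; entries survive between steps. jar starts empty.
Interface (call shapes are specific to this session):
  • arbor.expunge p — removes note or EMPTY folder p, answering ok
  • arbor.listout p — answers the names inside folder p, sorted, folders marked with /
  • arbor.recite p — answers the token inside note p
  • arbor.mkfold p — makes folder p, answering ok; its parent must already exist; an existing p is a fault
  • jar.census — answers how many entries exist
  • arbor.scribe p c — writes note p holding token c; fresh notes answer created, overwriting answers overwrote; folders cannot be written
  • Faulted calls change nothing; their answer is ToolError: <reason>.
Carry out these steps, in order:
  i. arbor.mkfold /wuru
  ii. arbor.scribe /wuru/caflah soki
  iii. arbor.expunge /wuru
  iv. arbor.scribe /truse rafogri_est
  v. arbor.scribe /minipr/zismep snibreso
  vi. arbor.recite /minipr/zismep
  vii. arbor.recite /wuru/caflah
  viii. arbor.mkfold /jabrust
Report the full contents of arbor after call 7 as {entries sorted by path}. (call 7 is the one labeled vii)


Answer: {cobo/, cobo/dresni=grefla, truse=rafogri_est, wuru/, wuru/caflah=soki}

Derivation:
→ mkfold(p: /wuru)
← ok
→ scribe(p: /wuru/caflah, c: soki)
← created
→ expunge(p: /wuru)
← ToolError: not empty
→ scribe(p: /truse, c: rafogri_est)
← created
→ scribe(p: /minipr/zismep, c: snibreso)
← ToolError: no parent
→ recite(p: /minipr/zismep)
← ToolError: not found
→ recite(p: /wuru/caflah)
← soki
→ mkfold(p: /jabrust)
← ok


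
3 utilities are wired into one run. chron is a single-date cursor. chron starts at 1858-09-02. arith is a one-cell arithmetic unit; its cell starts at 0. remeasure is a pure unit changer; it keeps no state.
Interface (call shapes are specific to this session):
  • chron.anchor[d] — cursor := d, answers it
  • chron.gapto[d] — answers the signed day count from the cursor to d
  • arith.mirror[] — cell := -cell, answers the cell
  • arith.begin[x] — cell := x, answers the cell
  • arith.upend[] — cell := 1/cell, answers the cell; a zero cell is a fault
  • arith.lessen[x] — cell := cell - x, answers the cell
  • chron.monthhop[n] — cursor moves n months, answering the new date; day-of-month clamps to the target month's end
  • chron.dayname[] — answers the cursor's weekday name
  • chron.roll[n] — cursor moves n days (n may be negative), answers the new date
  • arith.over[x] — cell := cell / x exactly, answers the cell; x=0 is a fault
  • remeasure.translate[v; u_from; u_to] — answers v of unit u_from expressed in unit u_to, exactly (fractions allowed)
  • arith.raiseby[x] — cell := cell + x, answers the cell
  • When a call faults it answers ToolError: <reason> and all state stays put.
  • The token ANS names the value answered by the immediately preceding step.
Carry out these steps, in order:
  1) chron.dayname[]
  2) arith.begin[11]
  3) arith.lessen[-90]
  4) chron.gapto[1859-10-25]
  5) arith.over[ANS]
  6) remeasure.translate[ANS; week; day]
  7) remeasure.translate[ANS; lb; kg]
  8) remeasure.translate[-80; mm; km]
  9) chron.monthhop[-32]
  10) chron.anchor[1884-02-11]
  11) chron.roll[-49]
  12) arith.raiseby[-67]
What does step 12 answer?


Answer: -27905/418

Derivation:
-- chron.dayname() -> Thursday
-- arith.begin(11) -> 11
-- arith.lessen(-90) -> 101
-- chron.gapto(1859-10-25) -> 418
-- arith.over(ANS) -> 101/418
-- remeasure.translate(ANS, week, day) -> 707/418
-- remeasure.translate(ANS, lb, kg) -> 2915361869/3800000000
-- remeasure.translate(-80, mm, km) -> -1/12500
-- chron.monthhop(-32) -> 1856-01-02
-- chron.anchor(1884-02-11) -> 1884-02-11
-- chron.roll(-49) -> 1883-12-24
-- arith.raiseby(-67) -> -27905/418


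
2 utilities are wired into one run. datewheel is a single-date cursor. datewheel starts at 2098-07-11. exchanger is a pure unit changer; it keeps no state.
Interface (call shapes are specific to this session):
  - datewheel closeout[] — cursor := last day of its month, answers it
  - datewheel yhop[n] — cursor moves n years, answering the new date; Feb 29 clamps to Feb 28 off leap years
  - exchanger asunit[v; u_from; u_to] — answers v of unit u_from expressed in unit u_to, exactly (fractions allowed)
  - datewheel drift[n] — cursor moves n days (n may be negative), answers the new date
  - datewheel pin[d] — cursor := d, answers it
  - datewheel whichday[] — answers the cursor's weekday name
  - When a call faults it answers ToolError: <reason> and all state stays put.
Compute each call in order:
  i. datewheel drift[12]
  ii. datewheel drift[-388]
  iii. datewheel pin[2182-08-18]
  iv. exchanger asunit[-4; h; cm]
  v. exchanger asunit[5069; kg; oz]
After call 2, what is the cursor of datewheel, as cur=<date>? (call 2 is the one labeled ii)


Calling datewheel drift passing n→12, → 2098-07-23.
Then datewheel drift passing n→-388, yielding 2097-06-30.
I run datewheel pin passing d→2182-08-18: 2182-08-18.
Calling exchanger asunit passing v→-4, u_from→h, u_to→cm, and see ToolError: incompatible units.
Invoking exchanger asunit passing v→5069, u_from→kg, u_to→oz, and observe 8110400000000/45359237.

Answer: cur=2097-06-30


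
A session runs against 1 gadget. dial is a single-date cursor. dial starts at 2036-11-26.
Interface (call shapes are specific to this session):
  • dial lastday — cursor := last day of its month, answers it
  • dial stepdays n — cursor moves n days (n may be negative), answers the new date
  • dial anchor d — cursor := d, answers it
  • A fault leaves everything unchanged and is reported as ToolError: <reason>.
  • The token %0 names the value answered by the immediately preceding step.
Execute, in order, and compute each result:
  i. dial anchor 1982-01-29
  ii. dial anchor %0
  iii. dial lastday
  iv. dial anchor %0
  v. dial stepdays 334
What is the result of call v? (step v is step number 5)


Answer: 1982-12-31

Derivation:
-- dial anchor(d→1982-01-29) -> 1982-01-29
-- dial anchor(d→%0) -> 1982-01-29
-- dial lastday() -> 1982-01-31
-- dial anchor(d→%0) -> 1982-01-31
-- dial stepdays(n→334) -> 1982-12-31


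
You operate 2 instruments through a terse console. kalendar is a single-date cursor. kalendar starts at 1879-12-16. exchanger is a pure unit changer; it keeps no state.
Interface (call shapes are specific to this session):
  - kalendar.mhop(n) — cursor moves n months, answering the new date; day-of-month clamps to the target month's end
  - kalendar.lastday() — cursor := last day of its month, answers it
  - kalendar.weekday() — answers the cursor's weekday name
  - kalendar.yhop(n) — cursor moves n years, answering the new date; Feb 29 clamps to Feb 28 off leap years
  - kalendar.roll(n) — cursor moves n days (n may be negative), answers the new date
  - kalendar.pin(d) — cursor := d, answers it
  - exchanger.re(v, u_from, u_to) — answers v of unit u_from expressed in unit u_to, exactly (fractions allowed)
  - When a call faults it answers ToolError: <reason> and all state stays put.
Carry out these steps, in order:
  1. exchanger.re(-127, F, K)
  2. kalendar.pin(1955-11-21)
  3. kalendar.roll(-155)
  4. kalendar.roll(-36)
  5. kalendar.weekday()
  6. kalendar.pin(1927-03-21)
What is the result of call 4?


CALL exchanger.re[v='-127'; u_from='F'; u_to='K']
RET  11089/60
CALL kalendar.pin[d='1955-11-21']
RET  1955-11-21
CALL kalendar.roll[n='-155']
RET  1955-06-19
CALL kalendar.roll[n='-36']
RET  1955-05-14
CALL kalendar.weekday[]
RET  Saturday
CALL kalendar.pin[d='1927-03-21']
RET  1927-03-21

Answer: 1955-05-14


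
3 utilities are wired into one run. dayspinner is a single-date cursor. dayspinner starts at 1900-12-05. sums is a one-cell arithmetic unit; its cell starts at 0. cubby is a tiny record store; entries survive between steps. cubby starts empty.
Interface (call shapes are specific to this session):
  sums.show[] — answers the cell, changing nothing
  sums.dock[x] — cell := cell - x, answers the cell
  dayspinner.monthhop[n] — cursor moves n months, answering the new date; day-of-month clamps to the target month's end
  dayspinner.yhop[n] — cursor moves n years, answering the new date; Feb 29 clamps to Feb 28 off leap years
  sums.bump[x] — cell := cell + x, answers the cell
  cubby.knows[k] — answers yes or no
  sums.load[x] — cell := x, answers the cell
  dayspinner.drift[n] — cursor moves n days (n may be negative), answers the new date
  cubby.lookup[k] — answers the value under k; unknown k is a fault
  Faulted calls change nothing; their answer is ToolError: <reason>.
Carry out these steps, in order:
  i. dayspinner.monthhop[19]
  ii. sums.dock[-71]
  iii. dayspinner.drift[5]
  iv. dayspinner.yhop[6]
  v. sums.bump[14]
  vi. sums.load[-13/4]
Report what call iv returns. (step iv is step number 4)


·→ dayspinner.monthhop(n→19)
·← 1902-07-05
·→ sums.dock(x→-71)
·← 71
·→ dayspinner.drift(n→5)
·← 1902-07-10
·→ dayspinner.yhop(n→6)
·← 1908-07-10
·→ sums.bump(x→14)
·← 85
·→ sums.load(x→-13/4)
·← -13/4

Answer: 1908-07-10


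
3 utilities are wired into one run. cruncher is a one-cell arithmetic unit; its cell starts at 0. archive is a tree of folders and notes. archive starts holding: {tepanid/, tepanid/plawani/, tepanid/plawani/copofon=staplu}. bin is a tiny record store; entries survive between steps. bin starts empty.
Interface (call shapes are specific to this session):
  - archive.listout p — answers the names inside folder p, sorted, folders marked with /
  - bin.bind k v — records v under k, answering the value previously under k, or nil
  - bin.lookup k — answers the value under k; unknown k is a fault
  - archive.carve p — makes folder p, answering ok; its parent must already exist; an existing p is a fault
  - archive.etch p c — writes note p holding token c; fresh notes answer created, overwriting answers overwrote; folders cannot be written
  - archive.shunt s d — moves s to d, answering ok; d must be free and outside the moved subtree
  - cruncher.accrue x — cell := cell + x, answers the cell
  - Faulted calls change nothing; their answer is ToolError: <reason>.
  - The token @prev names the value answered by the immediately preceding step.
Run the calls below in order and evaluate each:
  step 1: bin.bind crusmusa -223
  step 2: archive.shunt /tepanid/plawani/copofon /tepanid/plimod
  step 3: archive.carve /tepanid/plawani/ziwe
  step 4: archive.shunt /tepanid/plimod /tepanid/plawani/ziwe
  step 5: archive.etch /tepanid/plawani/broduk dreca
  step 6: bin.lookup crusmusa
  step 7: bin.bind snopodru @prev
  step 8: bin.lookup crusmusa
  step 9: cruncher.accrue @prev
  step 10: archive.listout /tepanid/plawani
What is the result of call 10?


Answer: [broduk, ziwe/]

Derivation:
Step: bind[k='crusmusa'; v='-223']
Result: nil
Step: shunt[s='/tepanid/plawani/copofon'; d='/tepanid/plimod']
Result: ok
Step: carve[p='/tepanid/plawani/ziwe']
Result: ok
Step: shunt[s='/tepanid/plimod'; d='/tepanid/plawani/ziwe']
Result: ToolError: exists
Step: etch[p='/tepanid/plawani/broduk'; c='dreca']
Result: created
Step: lookup[k='crusmusa']
Result: -223
Step: bind[k='snopodru'; v='@prev']
Result: nil
Step: lookup[k='crusmusa']
Result: -223
Step: accrue[x='@prev']
Result: -223
Step: listout[p='/tepanid/plawani']
Result: [broduk, ziwe/]


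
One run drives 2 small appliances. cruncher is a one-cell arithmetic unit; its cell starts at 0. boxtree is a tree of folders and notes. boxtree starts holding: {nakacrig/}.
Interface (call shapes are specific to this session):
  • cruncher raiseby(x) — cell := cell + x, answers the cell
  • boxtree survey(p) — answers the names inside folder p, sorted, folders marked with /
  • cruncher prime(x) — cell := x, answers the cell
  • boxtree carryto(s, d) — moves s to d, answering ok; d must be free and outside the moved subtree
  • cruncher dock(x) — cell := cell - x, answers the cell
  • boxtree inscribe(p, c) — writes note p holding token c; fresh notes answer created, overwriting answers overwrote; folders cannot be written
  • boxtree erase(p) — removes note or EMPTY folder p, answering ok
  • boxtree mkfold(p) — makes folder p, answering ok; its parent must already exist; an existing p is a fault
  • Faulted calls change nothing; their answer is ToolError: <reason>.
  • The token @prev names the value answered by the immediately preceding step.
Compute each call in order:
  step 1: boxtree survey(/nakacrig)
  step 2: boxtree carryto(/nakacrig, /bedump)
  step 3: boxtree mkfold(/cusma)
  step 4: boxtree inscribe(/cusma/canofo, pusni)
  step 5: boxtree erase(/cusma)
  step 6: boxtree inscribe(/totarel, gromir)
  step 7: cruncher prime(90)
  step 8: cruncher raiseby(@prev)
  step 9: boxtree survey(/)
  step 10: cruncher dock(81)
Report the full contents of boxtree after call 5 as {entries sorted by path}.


Answer: {bedump/, cusma/, cusma/canofo=pusni}

Derivation:
Act: boxtree survey[p: /nakacrig]
Obs: []
Act: boxtree carryto[s: /nakacrig; d: /bedump]
Obs: ok
Act: boxtree mkfold[p: /cusma]
Obs: ok
Act: boxtree inscribe[p: /cusma/canofo; c: pusni]
Obs: created
Act: boxtree erase[p: /cusma]
Obs: ToolError: not empty
Act: boxtree inscribe[p: /totarel; c: gromir]
Obs: created
Act: cruncher prime[x: 90]
Obs: 90
Act: cruncher raiseby[x: @prev]
Obs: 180
Act: boxtree survey[p: /]
Obs: [bedump/, cusma/, totarel]
Act: cruncher dock[x: 81]
Obs: 99


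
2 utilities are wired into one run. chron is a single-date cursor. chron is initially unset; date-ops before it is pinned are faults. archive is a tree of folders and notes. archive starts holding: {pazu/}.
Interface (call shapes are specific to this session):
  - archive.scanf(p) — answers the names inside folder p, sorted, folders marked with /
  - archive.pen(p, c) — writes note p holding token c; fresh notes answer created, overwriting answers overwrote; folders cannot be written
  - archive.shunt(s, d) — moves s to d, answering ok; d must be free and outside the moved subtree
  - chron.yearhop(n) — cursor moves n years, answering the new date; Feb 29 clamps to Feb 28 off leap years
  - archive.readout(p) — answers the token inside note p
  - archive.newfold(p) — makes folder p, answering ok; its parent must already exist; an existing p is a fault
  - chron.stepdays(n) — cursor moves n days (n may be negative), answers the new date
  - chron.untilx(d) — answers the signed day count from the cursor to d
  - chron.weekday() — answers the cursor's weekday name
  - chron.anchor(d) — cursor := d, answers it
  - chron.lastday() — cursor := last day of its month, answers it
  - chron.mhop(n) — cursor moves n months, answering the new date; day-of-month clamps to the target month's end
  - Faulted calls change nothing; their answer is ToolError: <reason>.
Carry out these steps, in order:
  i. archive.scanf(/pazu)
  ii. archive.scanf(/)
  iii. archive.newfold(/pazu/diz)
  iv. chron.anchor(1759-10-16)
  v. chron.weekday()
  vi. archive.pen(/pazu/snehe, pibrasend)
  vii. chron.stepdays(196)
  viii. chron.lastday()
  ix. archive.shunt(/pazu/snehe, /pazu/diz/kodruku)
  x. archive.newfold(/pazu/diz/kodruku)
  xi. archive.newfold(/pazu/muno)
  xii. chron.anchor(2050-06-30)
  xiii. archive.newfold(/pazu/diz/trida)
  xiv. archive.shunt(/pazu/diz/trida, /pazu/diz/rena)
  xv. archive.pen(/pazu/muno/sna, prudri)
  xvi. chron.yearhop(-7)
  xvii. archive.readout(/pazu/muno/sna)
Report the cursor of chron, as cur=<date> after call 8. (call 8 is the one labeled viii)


>> archive.scanf(p='/pazu')
<< []
>> archive.scanf(p='/')
<< [pazu/]
>> archive.newfold(p='/pazu/diz')
<< ok
>> chron.anchor(d='1759-10-16')
<< 1759-10-16
>> chron.weekday()
<< Tuesday
>> archive.pen(p='/pazu/snehe', c='pibrasend')
<< created
>> chron.stepdays(n='196')
<< 1760-04-29
>> chron.lastday()
<< 1760-04-30
>> archive.shunt(s='/pazu/snehe', d='/pazu/diz/kodruku')
<< ok
>> archive.newfold(p='/pazu/diz/kodruku')
<< ToolError: exists
>> archive.newfold(p='/pazu/muno')
<< ok
>> chron.anchor(d='2050-06-30')
<< 2050-06-30
>> archive.newfold(p='/pazu/diz/trida')
<< ok
>> archive.shunt(s='/pazu/diz/trida', d='/pazu/diz/rena')
<< ok
>> archive.pen(p='/pazu/muno/sna', c='prudri')
<< created
>> chron.yearhop(n='-7')
<< 2043-06-30
>> archive.readout(p='/pazu/muno/sna')
<< prudri

Answer: cur=1760-04-30


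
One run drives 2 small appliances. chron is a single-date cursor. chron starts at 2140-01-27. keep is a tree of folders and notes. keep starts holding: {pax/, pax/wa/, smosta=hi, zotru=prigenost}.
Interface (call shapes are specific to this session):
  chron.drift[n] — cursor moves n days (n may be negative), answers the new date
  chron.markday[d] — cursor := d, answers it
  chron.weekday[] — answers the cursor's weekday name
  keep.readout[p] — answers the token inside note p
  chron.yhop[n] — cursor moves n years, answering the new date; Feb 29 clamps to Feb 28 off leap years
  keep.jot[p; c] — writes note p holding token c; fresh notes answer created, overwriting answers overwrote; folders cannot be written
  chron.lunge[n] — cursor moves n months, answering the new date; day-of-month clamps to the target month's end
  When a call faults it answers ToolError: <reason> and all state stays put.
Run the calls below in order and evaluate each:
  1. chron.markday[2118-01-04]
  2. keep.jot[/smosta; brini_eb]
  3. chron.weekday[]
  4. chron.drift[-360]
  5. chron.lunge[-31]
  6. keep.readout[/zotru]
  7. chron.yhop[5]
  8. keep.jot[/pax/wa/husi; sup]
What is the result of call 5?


Answer: 2114-06-09

Derivation:
CALL chron.markday[d='2118-01-04']
RET  2118-01-04
CALL keep.jot[p='/smosta'; c='brini_eb']
RET  overwrote
CALL chron.weekday[]
RET  Tuesday
CALL chron.drift[n='-360']
RET  2117-01-09
CALL chron.lunge[n='-31']
RET  2114-06-09
CALL keep.readout[p='/zotru']
RET  prigenost
CALL chron.yhop[n='5']
RET  2119-06-09
CALL keep.jot[p='/pax/wa/husi'; c='sup']
RET  created


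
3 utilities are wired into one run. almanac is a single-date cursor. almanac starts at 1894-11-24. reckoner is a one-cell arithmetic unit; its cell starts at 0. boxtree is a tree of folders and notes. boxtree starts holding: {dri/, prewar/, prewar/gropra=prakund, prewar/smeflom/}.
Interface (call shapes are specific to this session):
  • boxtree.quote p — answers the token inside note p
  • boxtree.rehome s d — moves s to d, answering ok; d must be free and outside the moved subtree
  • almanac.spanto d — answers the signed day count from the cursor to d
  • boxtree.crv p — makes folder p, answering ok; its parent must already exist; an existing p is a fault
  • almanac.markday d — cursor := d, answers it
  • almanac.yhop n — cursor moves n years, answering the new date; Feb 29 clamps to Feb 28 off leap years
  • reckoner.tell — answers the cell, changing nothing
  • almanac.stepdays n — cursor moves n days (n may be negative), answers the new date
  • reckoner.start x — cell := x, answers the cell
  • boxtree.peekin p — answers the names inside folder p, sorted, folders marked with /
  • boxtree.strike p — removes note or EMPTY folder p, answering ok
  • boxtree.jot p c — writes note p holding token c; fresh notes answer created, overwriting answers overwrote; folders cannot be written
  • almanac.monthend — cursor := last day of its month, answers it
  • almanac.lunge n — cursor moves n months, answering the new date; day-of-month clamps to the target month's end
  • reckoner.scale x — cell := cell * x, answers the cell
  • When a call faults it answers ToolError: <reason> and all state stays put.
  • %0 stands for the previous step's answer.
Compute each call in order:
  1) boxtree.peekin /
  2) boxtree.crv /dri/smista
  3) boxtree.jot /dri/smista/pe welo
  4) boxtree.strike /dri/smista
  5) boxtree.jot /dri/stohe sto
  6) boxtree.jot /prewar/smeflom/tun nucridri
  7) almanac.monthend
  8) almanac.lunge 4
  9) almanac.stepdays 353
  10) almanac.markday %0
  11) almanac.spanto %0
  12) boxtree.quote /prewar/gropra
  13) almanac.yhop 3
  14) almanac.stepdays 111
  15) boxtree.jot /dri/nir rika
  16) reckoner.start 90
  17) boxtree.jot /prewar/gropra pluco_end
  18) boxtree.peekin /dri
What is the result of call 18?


Act: peekin[/]
Obs: [dri/, prewar/]
Act: crv[/dri/smista]
Obs: ok
Act: jot[/dri/smista/pe; welo]
Obs: created
Act: strike[/dri/smista]
Obs: ToolError: not empty
Act: jot[/dri/stohe; sto]
Obs: created
Act: jot[/prewar/smeflom/tun; nucridri]
Obs: created
Act: monthend[]
Obs: 1894-11-30
Act: lunge[4]
Obs: 1895-03-30
Act: stepdays[353]
Obs: 1896-03-17
Act: markday[%0]
Obs: 1896-03-17
Act: spanto[%0]
Obs: 0
Act: quote[/prewar/gropra]
Obs: prakund
Act: yhop[3]
Obs: 1899-03-17
Act: stepdays[111]
Obs: 1899-07-06
Act: jot[/dri/nir; rika]
Obs: created
Act: start[90]
Obs: 90
Act: jot[/prewar/gropra; pluco_end]
Obs: overwrote
Act: peekin[/dri]
Obs: [nir, smista/, stohe]

Answer: [nir, smista/, stohe]


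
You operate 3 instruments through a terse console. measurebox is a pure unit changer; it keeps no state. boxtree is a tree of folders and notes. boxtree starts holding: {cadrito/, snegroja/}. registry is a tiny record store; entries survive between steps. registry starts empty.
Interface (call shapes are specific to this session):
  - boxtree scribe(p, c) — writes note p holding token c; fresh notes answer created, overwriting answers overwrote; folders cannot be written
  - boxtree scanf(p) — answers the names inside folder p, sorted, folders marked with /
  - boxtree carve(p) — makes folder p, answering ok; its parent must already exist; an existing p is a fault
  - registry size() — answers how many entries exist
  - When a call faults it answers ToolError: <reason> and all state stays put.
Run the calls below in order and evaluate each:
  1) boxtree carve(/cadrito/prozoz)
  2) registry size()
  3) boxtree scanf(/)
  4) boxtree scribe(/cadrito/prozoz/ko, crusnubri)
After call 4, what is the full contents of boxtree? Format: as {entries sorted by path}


Answer: {cadrito/, cadrito/prozoz/, cadrito/prozoz/ko=crusnubri, snegroja/}

Derivation:
Step: boxtree carve[p: /cadrito/prozoz]
Result: ok
Step: registry size[]
Result: 0
Step: boxtree scanf[p: /]
Result: [cadrito/, snegroja/]
Step: boxtree scribe[p: /cadrito/prozoz/ko; c: crusnubri]
Result: created


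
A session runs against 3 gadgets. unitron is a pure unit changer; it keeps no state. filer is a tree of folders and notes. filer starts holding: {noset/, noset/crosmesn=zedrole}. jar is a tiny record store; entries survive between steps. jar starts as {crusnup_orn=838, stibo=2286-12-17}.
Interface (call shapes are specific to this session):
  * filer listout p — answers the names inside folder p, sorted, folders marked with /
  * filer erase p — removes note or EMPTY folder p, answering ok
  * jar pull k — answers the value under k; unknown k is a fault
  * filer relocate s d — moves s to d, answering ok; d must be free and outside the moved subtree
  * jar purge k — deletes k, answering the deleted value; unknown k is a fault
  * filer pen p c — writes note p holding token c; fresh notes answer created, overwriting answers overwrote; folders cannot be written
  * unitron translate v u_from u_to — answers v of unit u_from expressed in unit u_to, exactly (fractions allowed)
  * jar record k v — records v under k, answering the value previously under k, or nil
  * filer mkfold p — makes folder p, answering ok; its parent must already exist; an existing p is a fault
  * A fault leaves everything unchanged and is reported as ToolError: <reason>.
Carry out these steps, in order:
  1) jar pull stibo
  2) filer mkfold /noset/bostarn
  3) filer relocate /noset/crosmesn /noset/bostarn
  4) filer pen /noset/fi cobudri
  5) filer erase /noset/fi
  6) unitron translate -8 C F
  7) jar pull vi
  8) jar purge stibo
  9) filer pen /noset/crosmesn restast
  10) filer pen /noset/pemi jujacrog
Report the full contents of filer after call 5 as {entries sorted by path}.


I run jar pull passing k='stibo', yielding 2286-12-17.
I invoke filer mkfold passing p='/noset/bostarn', and get ok.
Calling filer relocate passing s='/noset/crosmesn', d='/noset/bostarn', → ToolError: exists.
Invoking filer pen passing p='/noset/fi', c='cobudri', and observe created.
Invoking filer erase passing p='/noset/fi', and get ok.
Invoking unitron translate passing v='-8', u_from='C', u_to='F', and see 88/5.
I invoke jar pull passing k='vi', yielding ToolError: no such key vi.
Calling jar purge passing k='stibo', which returns 2286-12-17.
I call filer pen passing p='/noset/crosmesn', c='restast', — result: overwrote.
Calling filer pen passing p='/noset/pemi', c='jujacrog': created.

Answer: {noset/, noset/bostarn/, noset/crosmesn=zedrole}
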